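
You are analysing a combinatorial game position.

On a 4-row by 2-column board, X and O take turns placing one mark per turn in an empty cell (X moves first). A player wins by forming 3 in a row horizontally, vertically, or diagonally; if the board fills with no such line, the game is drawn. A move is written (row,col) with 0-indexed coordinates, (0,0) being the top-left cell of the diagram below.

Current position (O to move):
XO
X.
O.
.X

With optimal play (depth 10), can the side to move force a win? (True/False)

O winning at [XO/X./O./.X]: False

ply 1, O at XO/X./O./.X | (1,1)=+0→XO/XO/O./.X*; (2,1)=+0→XO/X./OO/.X; (3,0)=+0→XO/X./O./OX
ply 2, X at XO/XO/O./.X | (2,1)=+0→XO/XO/OX/.X*; (3,0)=-1→XO/XO/O./XX
ply 3, O at XO/XO/OX/.X | (3,0)=+0→XO/XO/OX/OX*
ply 4: XO/XO/OX/OX is terminal +0 (X); from XO/X./O./.X depth 10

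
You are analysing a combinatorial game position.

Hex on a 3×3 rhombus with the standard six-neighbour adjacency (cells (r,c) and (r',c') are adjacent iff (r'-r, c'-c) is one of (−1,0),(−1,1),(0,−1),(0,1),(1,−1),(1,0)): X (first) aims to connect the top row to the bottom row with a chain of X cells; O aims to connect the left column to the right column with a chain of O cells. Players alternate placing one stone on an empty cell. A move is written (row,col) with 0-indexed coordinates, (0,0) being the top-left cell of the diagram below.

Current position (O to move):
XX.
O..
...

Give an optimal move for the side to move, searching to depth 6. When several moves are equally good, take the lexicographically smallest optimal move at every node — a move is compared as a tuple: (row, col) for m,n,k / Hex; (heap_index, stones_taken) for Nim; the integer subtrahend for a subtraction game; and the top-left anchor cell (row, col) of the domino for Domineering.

O's best at [XX./O../...]: (1,1)

p1 O@[XX./O../...]: (0,2)[XXO/O../...]-1 (1,1)[XX./OO./...]+1* (1,2)[XX./O.O/...]-1 (2,0)[XX./O../O..]-1 (2,1)[XX./O../.O.]+1 (2,2)[XX./O../..O]-1
p2 X@[XX./OO./...]: (0,2)[XXX/OO./...]-1* (1,2)[XX./OOX/...]-1 (2,0)[XX./OO./X..]-1 (2,1)[XX./OO./.X.]-1 (2,2)[XX./OO./..X]-1
p3 O@[XXX/OO./...]: (1,2)[XXX/OOO/...]+1* (2,0)[XXX/OO./O..]-1 (2,1)[XXX/OO./.O.]+1 (2,2)[XXX/OO./..O]+1
p4 X@[XXX/OOO/...] terminal -1; root [XX./O../...] d6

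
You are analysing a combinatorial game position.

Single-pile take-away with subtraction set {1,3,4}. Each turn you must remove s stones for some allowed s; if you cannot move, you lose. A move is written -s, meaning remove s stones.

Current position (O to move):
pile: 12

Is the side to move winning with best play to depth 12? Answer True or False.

O winning at [12]: True

ply 1, O at 12 | -1=-1→11; -3=+1→9*; -4=-1→8
ply 2, X at 9 | -1=-1→8*; -3=-1→6; -4=-1→5
ply 3, O at 8 | -1=+1→7*; -3=-1→5; -4=-1→4
ply 4, X at 7 | -1=-1→6*; -3=-1→4; -4=-1→3
ply 5, O at 6 | -1=-1→5; -3=-1→3; -4=+1→2*
ply 6, X at 2 | -1=-1→1*
ply 7, O at 1 | -1=+1→0*
ply 8: 0 is terminal -1 (X); from 12 depth 12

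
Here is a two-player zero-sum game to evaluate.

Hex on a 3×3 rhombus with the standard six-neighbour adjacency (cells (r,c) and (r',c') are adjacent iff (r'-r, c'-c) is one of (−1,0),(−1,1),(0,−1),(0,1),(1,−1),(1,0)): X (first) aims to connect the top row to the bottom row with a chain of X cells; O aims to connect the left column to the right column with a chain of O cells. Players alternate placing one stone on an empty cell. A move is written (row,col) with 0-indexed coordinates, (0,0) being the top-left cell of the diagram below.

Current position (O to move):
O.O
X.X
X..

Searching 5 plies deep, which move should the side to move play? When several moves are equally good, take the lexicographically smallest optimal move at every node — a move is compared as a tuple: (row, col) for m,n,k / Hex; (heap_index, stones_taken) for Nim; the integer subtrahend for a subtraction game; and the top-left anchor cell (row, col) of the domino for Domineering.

O's best at [O.O/X.X/X..]: (0,1)

[O.O/X.X/X..] O move#1: (0,1):+1/OOO/X.X/X..*, (1,1):-1/O.O/XOX/X.., (2,1):-1/O.O/X.X/XO., (2,2):-1/O.O/X.X/X.O
[OOO/X.X/X..] end (terminal -1, X#2); searched O.O/X.X/X.. to 5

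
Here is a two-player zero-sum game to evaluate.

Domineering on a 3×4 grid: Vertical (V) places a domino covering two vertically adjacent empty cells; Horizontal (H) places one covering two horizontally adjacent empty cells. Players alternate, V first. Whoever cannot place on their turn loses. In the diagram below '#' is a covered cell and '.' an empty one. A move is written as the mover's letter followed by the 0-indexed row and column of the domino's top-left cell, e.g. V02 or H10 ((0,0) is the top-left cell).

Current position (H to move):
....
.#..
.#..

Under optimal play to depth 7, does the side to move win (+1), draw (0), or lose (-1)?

ply 1, H at ..../.#../.#.. | H00=-1→##../.#../.#..; H01=-1→.##./.#../.#..; H02=-1→..##/.#../.#..; H12=+1→..../.###/.#..*; H22=-1→..../.#../.###
ply 2, V at ..../.###/.#.. | V00=-1→#.../####/.#..*; V10=-1→..../####/##..
ply 3, H at #.../####/.#.. | H01=+1→###./####/.#..*; H02=+1→#.##/####/.#..; H22=+1→#.../####/.###
ply 4: ###./####/.#.. is terminal -1 (V); from ..../.#../.#.. depth 7

value(..../.#../.#.., H) = +1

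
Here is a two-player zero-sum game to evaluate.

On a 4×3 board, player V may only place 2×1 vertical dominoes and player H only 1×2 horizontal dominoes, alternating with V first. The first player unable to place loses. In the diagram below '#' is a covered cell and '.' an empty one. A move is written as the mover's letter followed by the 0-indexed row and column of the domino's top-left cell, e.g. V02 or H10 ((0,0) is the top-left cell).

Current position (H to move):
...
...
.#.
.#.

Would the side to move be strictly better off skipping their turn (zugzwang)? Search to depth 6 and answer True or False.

zugzwang(.../.../.#./.#., H) = False

[.../.../.#./.#.] H move#1: H00:-1/##./.../.#./.#.*, H01:-1/.##/.../.#./.#., H10:-1/.../##./.#./.#., H11:-1/.../.##/.#./.#.
[##./.../.#./.#.] V move#2: V02:+1/###/..#/.#./.#.*, V10:+1/##./#../##./.#., V12:+1/##./..#/.##/.#., V20:+1/##./.../##./##., V22:+1/##./.../.##/.##
[###/..#/.#./.#.] H move#3: H10:-1/###/###/.#./.#.*
[###/###/.#./.#.] V move#4: V20:+1/###/###/##./##.*, V22:+1/###/###/.##/.##
[###/###/##./##.] end (terminal -1, H#5); searched .../.../.#./.#. to 6
suppose H passes — search the same position with V to move:
pass> [.../.../.#./.#.] V move#1: V00:+1/#../#../.#./.#.*, V01:+1/.#./.#./.#./.#., V02:+1/..#/..#/.#./.#., V10:-1/.../#../##./.#., V12:-1/.../..#/.##/.#., V20:+1/.../.../##./##., V22:+1/.../.../.##/.##
pass> [#../#../.#./.#.] H move#2: H01:-1/###/#../.#./.#.*, H11:-1/#../###/.#./.#.
pass> [###/#../.#./.#.] V move#3: V12:+1/###/#.#/.##/.#.*, V20:+1/###/#../##./##., V22:+1/###/#../.##/.##
pass> [###/#.#/.##/.#.] end (terminal -1, H#4); searched .../.../.#./.#. to 6
for H: play -1, pass -1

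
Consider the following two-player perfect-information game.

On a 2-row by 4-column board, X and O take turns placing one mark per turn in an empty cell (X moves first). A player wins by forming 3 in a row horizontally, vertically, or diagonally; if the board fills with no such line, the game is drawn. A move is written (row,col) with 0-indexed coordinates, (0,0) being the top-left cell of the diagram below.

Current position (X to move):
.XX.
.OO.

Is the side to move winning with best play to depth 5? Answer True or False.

X winning at [.XX./.OO.]: True

ply 1, X at .XX./.OO. | (0,0)=+1→XXX./.OO.*; (0,3)=+1→.XXX/.OO.; (1,0)=-1→.XX./XOO.; (1,3)=-1→.XX./.OOX
ply 2: XXX./.OO. is terminal -1 (O); from .XX./.OO. depth 5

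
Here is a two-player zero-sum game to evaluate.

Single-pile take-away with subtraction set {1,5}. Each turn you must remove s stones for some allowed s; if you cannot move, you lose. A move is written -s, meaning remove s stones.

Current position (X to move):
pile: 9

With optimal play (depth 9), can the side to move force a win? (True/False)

ply 1, X at 9 | -1=+1→8*; -5=+1→4
ply 2, O at 8 | -1=-1→7*; -5=-1→3
ply 3, X at 7 | -1=+1→6*; -5=+1→2
ply 4, O at 6 | -1=-1→5*; -5=-1→1
ply 5, X at 5 | -1=+1→4*; -5=+1→0
ply 6, O at 4 | -1=-1→3*
ply 7, X at 3 | -1=+1→2*
ply 8, O at 2 | -1=-1→1*
ply 9, X at 1 | -1=+1→0*
ply 10: 0 is terminal -1 (O); from 9 depth 9

X winning at [9]: True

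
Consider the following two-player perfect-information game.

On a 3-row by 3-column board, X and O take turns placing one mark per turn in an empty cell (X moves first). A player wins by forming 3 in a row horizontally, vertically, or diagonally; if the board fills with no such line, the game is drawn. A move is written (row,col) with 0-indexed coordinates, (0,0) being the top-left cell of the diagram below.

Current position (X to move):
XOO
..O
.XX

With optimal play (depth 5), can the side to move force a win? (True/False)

X winning at [XOO/..O/.XX]: True

[XOO/..O/.XX] X move#1: (1,0):+1/XOO/X.O/.XX*, (1,1):+1/XOO/.XO/.XX, (2,0):+1/XOO/..O/XXX
[XOO/X.O/.XX] O move#2: (1,1):-1/XOO/XOO/.XX*, (2,0):-1/XOO/X.O/OXX
[XOO/XOO/.XX] X move#3: (2,0):+1/XOO/XOO/XXX*
[XOO/XOO/XXX] end (terminal -1, O#4); searched XOO/..O/.XX to 5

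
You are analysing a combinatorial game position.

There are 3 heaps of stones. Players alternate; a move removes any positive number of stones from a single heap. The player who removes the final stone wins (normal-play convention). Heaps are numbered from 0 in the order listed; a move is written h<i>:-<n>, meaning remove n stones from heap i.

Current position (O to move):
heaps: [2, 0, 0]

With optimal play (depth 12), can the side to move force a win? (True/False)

p1 O@[(2,0,0)]: h0:-1[(1,0,0)]-1 h0:-2[(0,0,0)]+1*
p2 X@[(0,0,0)] terminal -1; root [(2,0,0)] d12

O winning at [(2,0,0)]: True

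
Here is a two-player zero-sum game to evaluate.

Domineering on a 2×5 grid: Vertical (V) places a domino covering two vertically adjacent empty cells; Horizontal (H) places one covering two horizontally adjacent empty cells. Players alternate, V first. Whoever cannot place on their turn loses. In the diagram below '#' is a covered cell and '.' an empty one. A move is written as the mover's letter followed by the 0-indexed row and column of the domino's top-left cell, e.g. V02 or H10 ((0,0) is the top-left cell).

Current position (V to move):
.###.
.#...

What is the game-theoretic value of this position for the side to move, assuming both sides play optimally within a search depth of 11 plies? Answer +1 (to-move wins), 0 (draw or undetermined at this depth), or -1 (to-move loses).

ply 1, V at .###./.#... | V00=-1→####./##...; V04=+1→.####/.#..#*
ply 2, H at .####/.#..# | H12=-1→.####/.####*
ply 3, V at .####/.#### | V00=+1→#####/#####*
ply 4: #####/##### is terminal -1 (H); from .###./.#... depth 11

value(.###./.#..., V) = +1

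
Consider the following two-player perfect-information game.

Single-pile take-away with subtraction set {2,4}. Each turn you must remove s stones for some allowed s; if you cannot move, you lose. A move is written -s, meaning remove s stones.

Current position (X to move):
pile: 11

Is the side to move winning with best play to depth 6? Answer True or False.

ply 1, X at 11 | -2=-1→9; -4=+1→7*
ply 2, O at 7 | -2=-1→5*; -4=-1→3
ply 3, X at 5 | -2=-1→3; -4=+1→1*
ply 4: 1 is terminal -1 (O); from 11 depth 6

X winning at [11]: True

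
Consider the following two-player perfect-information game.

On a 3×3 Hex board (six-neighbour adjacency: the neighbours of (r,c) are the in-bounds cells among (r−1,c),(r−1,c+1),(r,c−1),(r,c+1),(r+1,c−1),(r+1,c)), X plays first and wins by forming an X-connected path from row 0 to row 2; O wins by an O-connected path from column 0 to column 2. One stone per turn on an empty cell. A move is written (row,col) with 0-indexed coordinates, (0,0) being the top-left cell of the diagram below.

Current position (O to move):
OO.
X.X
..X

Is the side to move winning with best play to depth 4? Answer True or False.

p1 O@[OO./X.X/..X]: (0,2)[OOO/X.X/..X]+1* (1,1)[OO./XOX/..X]-1 (2,0)[OO./X.X/O.X]-1 (2,1)[OO./X.X/.OX]-1
p2 X@[OOO/X.X/..X] terminal -1; root [OO./X.X/..X] d4

O winning at [OO./X.X/..X]: True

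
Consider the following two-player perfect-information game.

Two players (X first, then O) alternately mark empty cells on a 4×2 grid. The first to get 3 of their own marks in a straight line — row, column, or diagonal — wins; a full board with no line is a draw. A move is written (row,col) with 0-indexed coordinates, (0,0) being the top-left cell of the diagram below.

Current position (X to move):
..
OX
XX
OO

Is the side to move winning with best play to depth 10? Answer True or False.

ply 1, X at ../OX/XX/OO | (0,0)=+0→X./OX/XX/OO; (0,1)=+1→.X/OX/XX/OO*
ply 2: .X/OX/XX/OO is terminal -1 (O); from ../OX/XX/OO depth 10

X winning at [../OX/XX/OO]: True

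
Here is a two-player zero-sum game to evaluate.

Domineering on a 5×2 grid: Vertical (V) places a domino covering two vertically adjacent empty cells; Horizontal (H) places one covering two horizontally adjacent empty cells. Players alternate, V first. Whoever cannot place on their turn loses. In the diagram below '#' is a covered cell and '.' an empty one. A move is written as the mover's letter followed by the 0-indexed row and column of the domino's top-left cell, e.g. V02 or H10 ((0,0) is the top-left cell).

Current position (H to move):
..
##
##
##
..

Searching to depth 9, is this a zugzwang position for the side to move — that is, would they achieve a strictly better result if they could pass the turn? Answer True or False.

[../##/##/##/..] H move#1: H00:+1/##/##/##/##/..*, H40:+1/../##/##/##/##
[##/##/##/##/..] end (terminal -1, V#2); searched ../##/##/##/.. to 9
suppose H passes — search the same position with V to move:
pass> [../##/##/##/..] end (terminal -1, V#1); searched ../##/##/##/.. to 9
for H: play +1, pass +1

zugzwang(../##/##/##/.., H) = False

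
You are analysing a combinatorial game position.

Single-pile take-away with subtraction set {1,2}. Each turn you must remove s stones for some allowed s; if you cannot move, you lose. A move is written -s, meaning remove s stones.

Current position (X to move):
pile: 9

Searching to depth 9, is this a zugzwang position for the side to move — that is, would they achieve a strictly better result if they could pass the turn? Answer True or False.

[9] X move#1: -1:-1/8*, -2:-1/7
[8] O move#2: -1:-1/7, -2:+1/6*
[6] X move#3: -1:-1/5*, -2:-1/4
[5] O move#4: -1:-1/4, -2:+1/3*
[3] X move#5: -1:-1/2*, -2:-1/1
[2] O move#6: -1:-1/1, -2:+1/0*
[0] end (terminal -1, X#7); searched 9 to 9
suppose X passes — search the same position with O to move:
pass> [9] O move#1: -1:-1/8*, -2:-1/7
pass> [8] X move#2: -1:-1/7, -2:+1/6*
pass> [6] O move#3: -1:-1/5*, -2:-1/4
pass> [5] X move#4: -1:-1/4, -2:+1/3*
pass> [3] O move#5: -1:-1/2*, -2:-1/1
pass> [2] X move#6: -1:-1/1, -2:+1/0*
pass> [0] end (terminal -1, O#7); searched 9 to 9
for X: play -1, pass +1

zugzwang(9, X) = True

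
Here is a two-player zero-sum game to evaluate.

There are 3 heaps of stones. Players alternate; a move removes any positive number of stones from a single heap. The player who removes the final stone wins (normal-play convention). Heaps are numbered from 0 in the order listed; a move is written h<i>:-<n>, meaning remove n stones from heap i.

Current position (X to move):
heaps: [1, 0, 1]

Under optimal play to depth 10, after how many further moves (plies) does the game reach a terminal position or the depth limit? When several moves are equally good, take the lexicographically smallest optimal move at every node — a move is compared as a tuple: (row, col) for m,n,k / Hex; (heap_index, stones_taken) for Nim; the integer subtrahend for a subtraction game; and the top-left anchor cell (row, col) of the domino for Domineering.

p1 X@[(1,0,1)]: h0:-1[(0,0,1)]-1* h2:-1[(1,0,0)]-1
p2 O@[(0,0,1)]: h2:-1[(0,0,0)]+1*
p3 X@[(0,0,0)] terminal -1; root [(1,0,1)] d10

PV length from [(1,0,1)]: 2 plies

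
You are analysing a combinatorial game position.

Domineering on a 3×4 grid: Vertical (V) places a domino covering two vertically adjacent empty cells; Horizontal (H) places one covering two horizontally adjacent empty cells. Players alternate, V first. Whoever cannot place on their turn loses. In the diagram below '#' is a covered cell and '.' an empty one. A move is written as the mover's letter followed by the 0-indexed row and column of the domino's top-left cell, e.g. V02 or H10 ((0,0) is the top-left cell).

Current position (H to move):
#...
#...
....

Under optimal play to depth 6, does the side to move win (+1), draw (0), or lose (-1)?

p1 H@[#.../#.../....]: H01[###./#.../....]-1 H02[#.##/#.../....]-1 H11[#.../###./....]+1* H12[#.../#.##/....]+1 H20[#.../#.../##..]-1 H21[#.../#.../.##.]-1 H22[#.../#.../..##]-1
p2 V@[#.../###./....]: V03[#..#/####/....]-1* V13[#.../####/...#]-1
p3 H@[#..#/####/....]: H01[####/####/....]+1* H20[#..#/####/##..]+1 H21[#..#/####/.##.]+1 H22[#..#/####/..##]+1
p4 V@[####/####/....] terminal -1; root [#.../#.../....] d6

value(#.../#.../...., H) = +1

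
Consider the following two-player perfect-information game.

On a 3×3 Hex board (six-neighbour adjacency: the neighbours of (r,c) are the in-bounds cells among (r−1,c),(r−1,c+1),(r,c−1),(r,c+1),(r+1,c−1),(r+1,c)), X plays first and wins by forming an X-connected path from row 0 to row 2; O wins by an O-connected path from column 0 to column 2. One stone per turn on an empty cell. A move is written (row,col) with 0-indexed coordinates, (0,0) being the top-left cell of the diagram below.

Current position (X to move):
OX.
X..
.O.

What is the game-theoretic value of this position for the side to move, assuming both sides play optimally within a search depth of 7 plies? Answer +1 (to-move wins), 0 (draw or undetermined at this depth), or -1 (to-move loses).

value(OX./X../.O., X) = +1

p1 X@[OX./X../.O.]: (0,2)[OXX/X../.O.]-1 (1,1)[OX./XX./.O.]-1 (1,2)[OX./X.X/.O.]+1* (2,0)[OX./X../XO.]+1 (2,2)[OX./X../.OX]+1
p2 O@[OX./X.X/.O.]: (0,2)[OXO/X.X/.O.]-1* (1,1)[OX./XOX/.O.]-1 (2,0)[OX./X.X/OO.]-1 (2,2)[OX./X.X/.OO]-1
p3 X@[OXO/X.X/.O.]: (1,1)[OXO/XXX/.O.]+1* (2,0)[OXO/X.X/XO.]+1 (2,2)[OXO/X.X/.OX]+1
p4 O@[OXO/XXX/.O.]: (2,0)[OXO/XXX/OO.]-1* (2,2)[OXO/XXX/.OO]-1
p5 X@[OXO/XXX/OO.]: (2,2)[OXO/XXX/OOX]+1*
p6 O@[OXO/XXX/OOX] terminal -1; root [OX./X../.O.] d7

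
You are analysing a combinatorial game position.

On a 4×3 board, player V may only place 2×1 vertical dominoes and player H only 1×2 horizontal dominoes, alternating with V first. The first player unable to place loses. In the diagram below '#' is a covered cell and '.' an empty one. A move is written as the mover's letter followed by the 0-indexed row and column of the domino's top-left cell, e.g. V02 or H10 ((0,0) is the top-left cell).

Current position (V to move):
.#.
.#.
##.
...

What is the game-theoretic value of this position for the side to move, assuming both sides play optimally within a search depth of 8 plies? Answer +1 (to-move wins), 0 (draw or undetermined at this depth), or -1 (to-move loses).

value(.#./.#./##./..., V) = +1

p1 V@[.#./.#./##./...]: V00[##./##./##./...]+1* V02[.##/.##/##./...]+1 V12[.#./.##/###/...]+1 V22[.#./.#./###/..#]+1
p2 H@[##./##./##./...]: H30[##./##./##./##.]-1* H31[##./##./##./.##]-1
p3 V@[##./##./##./##.]: V02[###/###/##./##.]+1* V12[##./###/###/##.]+1 V22[##./##./###/###]+1
p4 H@[###/###/##./##.] terminal -1; root [.#./.#./##./...] d8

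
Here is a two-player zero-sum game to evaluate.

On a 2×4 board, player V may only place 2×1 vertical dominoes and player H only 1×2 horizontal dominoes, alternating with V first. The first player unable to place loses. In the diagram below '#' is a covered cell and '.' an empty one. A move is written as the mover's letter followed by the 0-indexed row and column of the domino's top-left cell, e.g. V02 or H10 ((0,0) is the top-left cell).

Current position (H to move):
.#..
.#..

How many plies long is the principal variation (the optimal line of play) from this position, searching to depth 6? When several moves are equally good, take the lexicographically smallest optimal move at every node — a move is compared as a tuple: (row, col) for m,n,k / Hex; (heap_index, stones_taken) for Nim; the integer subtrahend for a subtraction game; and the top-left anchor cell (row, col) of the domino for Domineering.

PV length from [.#../.#..]: 3 plies

[.#../.#..] H move#1: H02:+1/.###/.#..*, H12:+1/.#../.###
[.###/.#..] V move#2: V00:-1/####/##..*
[####/##..] H move#3: H12:+1/####/####*
[####/####] end (terminal -1, V#4); searched .#../.#.. to 6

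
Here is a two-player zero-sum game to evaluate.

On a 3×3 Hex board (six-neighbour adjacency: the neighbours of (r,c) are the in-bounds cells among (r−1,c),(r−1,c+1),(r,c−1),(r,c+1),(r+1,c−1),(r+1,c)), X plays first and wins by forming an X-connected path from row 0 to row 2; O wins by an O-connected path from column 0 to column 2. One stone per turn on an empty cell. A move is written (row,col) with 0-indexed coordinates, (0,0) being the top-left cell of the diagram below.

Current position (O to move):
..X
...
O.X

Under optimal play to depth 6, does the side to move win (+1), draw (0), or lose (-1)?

value(..X/.../O.X, O) = +1

[..X/.../O.X] O move#1: (0,0):-1/O.X/.../O.X, (0,1):-1/.OX/.../O.X, (1,0):-1/..X/O../O.X, (1,1):-1/..X/.O./O.X, (1,2):+1/..X/..O/O.X*, (2,1):-1/..X/.../OOX
[..X/..O/O.X] X move#2: (0,0):-1/X.X/..O/O.X*, (0,1):-1/.XX/..O/O.X, (1,0):-1/..X/X.O/O.X, (1,1):-1/..X/.XO/O.X, (2,1):-1/..X/..O/OXX
[X.X/..O/O.X] O move#3: (0,1):+1/XOX/..O/O.X*, (1,0):+1/X.X/O.O/O.X, (1,1):+1/X.X/.OO/O.X, (2,1):+1/X.X/..O/OOX
[XOX/..O/O.X] X move#4: (1,0):-1/XOX/X.O/O.X*, (1,1):-1/XOX/.XO/O.X, (2,1):-1/XOX/..O/OXX
[XOX/X.O/O.X] O move#5: (1,1):+1/XOX/XOO/O.X*, (2,1):+1/XOX/X.O/OOX
[XOX/XOO/O.X] end (terminal -1, X#6); searched ..X/.../O.X to 6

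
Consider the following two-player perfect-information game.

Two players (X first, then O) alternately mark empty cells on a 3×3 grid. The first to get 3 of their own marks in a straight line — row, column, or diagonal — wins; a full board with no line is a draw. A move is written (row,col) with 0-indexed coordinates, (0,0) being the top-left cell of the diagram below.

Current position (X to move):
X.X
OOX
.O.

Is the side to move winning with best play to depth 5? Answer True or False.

[X.X/OOX/.O.] X move#1: (0,1):+1/XXX/OOX/.O.*, (2,0):-1/X.X/OOX/XO., (2,2):+1/X.X/OOX/.OX
[XXX/OOX/.O.] end (terminal -1, O#2); searched X.X/OOX/.O. to 5

X winning at [X.X/OOX/.O.]: True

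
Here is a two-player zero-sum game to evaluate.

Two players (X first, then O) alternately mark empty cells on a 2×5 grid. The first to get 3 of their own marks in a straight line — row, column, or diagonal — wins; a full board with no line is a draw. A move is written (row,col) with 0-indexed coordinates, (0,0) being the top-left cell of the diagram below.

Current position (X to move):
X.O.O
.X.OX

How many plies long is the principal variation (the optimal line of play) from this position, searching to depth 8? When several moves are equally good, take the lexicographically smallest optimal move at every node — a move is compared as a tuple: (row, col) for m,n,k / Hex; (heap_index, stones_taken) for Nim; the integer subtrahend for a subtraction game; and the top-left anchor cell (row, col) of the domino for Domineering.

ply 1, X at X.O.O/.X.OX | (0,1)=-1→XXO.O/.X.OX; (0,3)=+0→X.OXO/.X.OX*; (1,0)=-1→X.O.O/XX.OX; (1,2)=-1→X.O.O/.XXOX
ply 2, O at X.OXO/.X.OX | (0,1)=+0→XOOXO/.X.OX*; (1,0)=+0→X.OXO/OX.OX; (1,2)=+0→X.OXO/.XOOX
ply 3, X at XOOXO/.X.OX | (1,0)=+0→XOOXO/XX.OX*; (1,2)=+0→XOOXO/.XXOX
ply 4, O at XOOXO/XX.OX | (1,2)=+0→XOOXO/XXOOX*
ply 5: XOOXO/XXOOX is terminal +0 (X); from X.O.O/.X.OX depth 8

PV length from [X.O.O/.X.OX]: 4 plies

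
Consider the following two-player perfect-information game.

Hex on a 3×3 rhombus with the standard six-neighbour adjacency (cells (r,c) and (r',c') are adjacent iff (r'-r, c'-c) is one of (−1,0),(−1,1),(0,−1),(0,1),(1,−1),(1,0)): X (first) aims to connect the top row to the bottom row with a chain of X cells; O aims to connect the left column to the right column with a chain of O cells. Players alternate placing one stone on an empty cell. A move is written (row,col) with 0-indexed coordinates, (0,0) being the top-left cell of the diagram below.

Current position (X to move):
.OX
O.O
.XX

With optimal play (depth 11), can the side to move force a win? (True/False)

X winning at [.OX/O.O/.XX]: True

ply 1, X at .OX/O.O/.XX | (0,0)=-1→XOX/O.O/.XX; (1,1)=+1→.OX/OXO/.XX*; (2,0)=-1→.OX/O.O/XXX
ply 2: .OX/OXO/.XX is terminal -1 (O); from .OX/O.O/.XX depth 11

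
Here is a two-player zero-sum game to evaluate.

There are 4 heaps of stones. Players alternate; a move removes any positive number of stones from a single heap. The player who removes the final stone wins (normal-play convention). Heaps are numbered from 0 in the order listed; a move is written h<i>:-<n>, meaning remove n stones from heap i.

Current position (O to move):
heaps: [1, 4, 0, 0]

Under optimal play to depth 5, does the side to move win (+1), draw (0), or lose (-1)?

value((1,4,0,0), O) = +1

ply 1, O at (1,4,0,0) | h0:-1=-1→(0,4,0,0); h1:-1=-1→(1,3,0,0); h1:-2=-1→(1,2,0,0); h1:-3=+1→(1,1,0,0)*; h1:-4=-1→(1,0,0,0)
ply 2, X at (1,1,0,0) | h0:-1=-1→(0,1,0,0)*; h1:-1=-1→(1,0,0,0)
ply 3, O at (0,1,0,0) | h1:-1=+1→(0,0,0,0)*
ply 4: (0,0,0,0) is terminal -1 (X); from (1,4,0,0) depth 5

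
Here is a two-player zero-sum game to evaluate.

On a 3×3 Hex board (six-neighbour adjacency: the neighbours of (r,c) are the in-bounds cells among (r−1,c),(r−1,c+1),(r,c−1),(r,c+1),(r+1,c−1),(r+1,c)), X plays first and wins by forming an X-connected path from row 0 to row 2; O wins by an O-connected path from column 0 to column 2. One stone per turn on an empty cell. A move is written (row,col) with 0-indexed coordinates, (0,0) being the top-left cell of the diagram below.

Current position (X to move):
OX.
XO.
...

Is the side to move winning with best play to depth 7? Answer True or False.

p1 X@[OX./XO./...]: (0,2)[OXX/XO./...]+1* (1,2)[OX./XOX/...]+1 (2,0)[OX./XO./X..]+1 (2,1)[OX./XO./.X.]-1 (2,2)[OX./XO./..X]-1
p2 O@[OXX/XO./...]: (1,2)[OXX/XOO/...]-1* (2,0)[OXX/XO./O..]-1 (2,1)[OXX/XO./.O.]-1 (2,2)[OXX/XO./..O]-1
p3 X@[OXX/XOO/...]: (2,0)[OXX/XOO/X..]+1* (2,1)[OXX/XOO/.X.]-1 (2,2)[OXX/XOO/..X]-1
p4 O@[OXX/XOO/X..] terminal -1; root [OX./XO./...] d7

X winning at [OX./XO./...]: True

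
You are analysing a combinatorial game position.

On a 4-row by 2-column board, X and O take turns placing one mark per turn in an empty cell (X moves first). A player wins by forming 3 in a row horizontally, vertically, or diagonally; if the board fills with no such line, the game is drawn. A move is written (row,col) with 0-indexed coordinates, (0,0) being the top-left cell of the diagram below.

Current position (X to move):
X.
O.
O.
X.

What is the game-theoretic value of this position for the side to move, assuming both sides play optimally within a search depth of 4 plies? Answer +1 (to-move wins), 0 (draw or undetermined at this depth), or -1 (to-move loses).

value(X./O./O./X., X) = 0

ply 1, X at X./O./O./X. | (0,1)=+0→XX/O./O./X.*; (1,1)=+0→X./OX/O./X.; (2,1)=+0→X./O./OX/X.; (3,1)=+0→X./O./O./XX
ply 2, O at XX/O./O./X. | (1,1)=+0→XX/OO/O./X.*; (2,1)=+0→XX/O./OO/X.; (3,1)=+0→XX/O./O./XO
ply 3, X at XX/OO/O./X. | (2,1)=+0→XX/OO/OX/X.*; (3,1)=+0→XX/OO/O./XX
ply 4, O at XX/OO/OX/X. | (3,1)=+0→XX/OO/OX/XO*
ply 5: XX/OO/OX/XO is terminal +0 (X); from X./O./O./X. depth 4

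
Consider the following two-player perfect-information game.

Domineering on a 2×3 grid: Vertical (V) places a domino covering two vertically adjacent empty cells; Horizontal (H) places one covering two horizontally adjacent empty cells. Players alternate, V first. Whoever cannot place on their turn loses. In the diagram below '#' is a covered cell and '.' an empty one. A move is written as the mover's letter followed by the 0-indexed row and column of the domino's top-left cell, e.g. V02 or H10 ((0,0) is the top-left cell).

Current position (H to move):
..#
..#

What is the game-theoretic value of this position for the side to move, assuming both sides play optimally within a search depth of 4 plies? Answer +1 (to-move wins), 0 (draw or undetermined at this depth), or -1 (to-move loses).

ply 1, H at ..#/..# | H00=+1→###/..#*; H10=+1→..#/###
ply 2: ###/..# is terminal -1 (V); from ..#/..# depth 4

value(..#/..#, H) = +1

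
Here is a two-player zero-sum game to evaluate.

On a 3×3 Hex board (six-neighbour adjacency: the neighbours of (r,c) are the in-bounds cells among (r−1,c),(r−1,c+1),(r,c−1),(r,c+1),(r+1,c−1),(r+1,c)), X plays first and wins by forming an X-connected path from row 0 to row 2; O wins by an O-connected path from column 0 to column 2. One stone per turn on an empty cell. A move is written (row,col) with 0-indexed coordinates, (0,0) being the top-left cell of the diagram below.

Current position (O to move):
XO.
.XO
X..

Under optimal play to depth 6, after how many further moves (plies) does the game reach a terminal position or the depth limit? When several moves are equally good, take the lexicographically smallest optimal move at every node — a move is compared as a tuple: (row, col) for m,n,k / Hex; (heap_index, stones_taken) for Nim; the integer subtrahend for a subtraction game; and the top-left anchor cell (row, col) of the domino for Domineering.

p1 O@[XO./.XO/X..]: (0,2)[XOO/.XO/X..]-1* (1,0)[XO./OXO/X..]-1 (2,1)[XO./.XO/XO.]-1 (2,2)[XO./.XO/X.O]-1
p2 X@[XOO/.XO/X..]: (1,0)[XOO/XXO/X..]+1* (2,1)[XOO/.XO/XX.]-1 (2,2)[XOO/.XO/X.X]-1
p3 O@[XOO/XXO/X..] terminal -1; root [XO./.XO/X..] d6

PV length from [XO./.XO/X..]: 2 plies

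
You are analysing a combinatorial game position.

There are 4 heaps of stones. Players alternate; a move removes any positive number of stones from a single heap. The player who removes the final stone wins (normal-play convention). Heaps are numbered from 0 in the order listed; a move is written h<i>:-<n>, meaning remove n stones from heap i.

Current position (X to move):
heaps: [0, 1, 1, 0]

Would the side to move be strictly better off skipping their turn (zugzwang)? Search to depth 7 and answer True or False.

p1 X@[(0,1,1,0)]: h1:-1[(0,0,1,0)]-1* h2:-1[(0,1,0,0)]-1
p2 O@[(0,0,1,0)]: h2:-1[(0,0,0,0)]+1*
p3 X@[(0,0,0,0)] terminal -1; root [(0,1,1,0)] d7
pass branch (O moves first from the same position):
  | p1 O@[(0,1,1,0)]: h1:-1[(0,0,1,0)]-1* h2:-1[(0,1,0,0)]-1
  | p2 X@[(0,0,1,0)]: h2:-1[(0,0,0,0)]+1*
  | p3 O@[(0,0,0,0)] terminal -1; root [(0,1,1,0)] d7
X moving scores -1; X passing scores +1

zugzwang((0,1,1,0), X) = True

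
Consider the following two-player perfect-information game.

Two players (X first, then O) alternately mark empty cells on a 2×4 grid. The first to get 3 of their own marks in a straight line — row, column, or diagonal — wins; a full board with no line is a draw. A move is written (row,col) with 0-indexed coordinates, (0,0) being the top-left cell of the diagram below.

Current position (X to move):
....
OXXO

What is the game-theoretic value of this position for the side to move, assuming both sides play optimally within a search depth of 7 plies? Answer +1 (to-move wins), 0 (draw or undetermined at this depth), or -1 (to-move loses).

p1 X@[..../OXXO]: (0,0)[X.../OXXO]+0* (0,1)[.X../OXXO]+0 (0,2)[..X./OXXO]+0 (0,3)[...X/OXXO]+0
p2 O@[X.../OXXO]: (0,1)[XO../OXXO]+0* (0,2)[X.O./OXXO]+0 (0,3)[X..O/OXXO]+0
p3 X@[XO../OXXO]: (0,2)[XOX./OXXO]+0* (0,3)[XO.X/OXXO]+0
p4 O@[XOX./OXXO]: (0,3)[XOXO/OXXO]+0*
p5 X@[XOXO/OXXO] terminal +0; root [..../OXXO] d7

value(..../OXXO, X) = 0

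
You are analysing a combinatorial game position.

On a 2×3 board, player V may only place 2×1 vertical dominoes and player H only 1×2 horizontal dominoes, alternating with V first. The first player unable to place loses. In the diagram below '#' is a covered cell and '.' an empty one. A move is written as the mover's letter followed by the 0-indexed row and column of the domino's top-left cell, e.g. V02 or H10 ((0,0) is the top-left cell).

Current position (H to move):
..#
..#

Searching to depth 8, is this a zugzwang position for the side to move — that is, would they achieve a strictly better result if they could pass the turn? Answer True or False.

ply 1, H at ..#/..# | H00=+1→###/..#*; H10=+1→..#/###
ply 2: ###/..# is terminal -1 (V); from ..#/..# depth 8
if H skipped the turn, V would face:
~ ply 1, V at ..#/..# | V00=+1→#.#/#.#*; V01=+1→.##/.##
~ ply 2: #.#/#.# is terminal -1 (H); from ..#/..# depth 8
compare (H): move=+1 vs pass=-1

zugzwang(..#/..#, H) = False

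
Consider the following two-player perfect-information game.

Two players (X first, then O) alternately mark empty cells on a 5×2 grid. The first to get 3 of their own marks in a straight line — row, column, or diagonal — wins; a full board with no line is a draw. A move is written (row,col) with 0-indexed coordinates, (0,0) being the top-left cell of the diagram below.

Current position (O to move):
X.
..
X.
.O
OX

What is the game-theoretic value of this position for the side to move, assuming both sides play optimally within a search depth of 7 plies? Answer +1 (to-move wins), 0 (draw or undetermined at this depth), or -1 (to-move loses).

value(X./../X./.O/OX, O) = 0

[X./../X./.O/OX] O move#1: (0,1):-1/XO/../X./.O/OX, (1,0):+0/X./O./X./.O/OX*, (1,1):-1/X./.O/X./.O/OX, (2,1):-1/X./../XO/.O/OX, (3,0):-1/X./../X./OO/OX
[X./O./X./.O/OX] X move#2: (0,1):+0/XX/O./X./.O/OX*, (1,1):+0/X./OX/X./.O/OX, (2,1):+0/X./O./XX/.O/OX, (3,0):+0/X./O./X./XO/OX
[XX/O./X./.O/OX] O move#3: (1,1):+0/XX/OO/X./.O/OX*, (2,1):+0/XX/O./XO/.O/OX, (3,0):+0/XX/O./X./OO/OX
[XX/OO/X./.O/OX] X move#4: (2,1):+0/XX/OO/XX/.O/OX*, (3,0):-1/XX/OO/X./XO/OX
[XX/OO/XX/.O/OX] O move#5: (3,0):+0/XX/OO/XX/OO/OX*
[XX/OO/XX/OO/OX] end (terminal +0, X#6); searched X./../X./.O/OX to 7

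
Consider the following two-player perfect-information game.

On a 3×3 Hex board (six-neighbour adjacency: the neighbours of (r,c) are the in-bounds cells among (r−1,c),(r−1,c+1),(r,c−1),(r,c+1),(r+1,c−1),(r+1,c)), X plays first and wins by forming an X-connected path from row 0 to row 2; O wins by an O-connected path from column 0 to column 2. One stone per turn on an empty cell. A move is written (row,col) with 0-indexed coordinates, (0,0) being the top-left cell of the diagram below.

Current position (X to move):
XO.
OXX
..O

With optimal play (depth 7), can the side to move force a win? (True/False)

X winning at [XO./OXX/..O]: True

ply 1, X at XO./OXX/..O | (0,2)=+1→XOX/OXX/..O*; (2,0)=-1→XO./OXX/X.O; (2,1)=-1→XO./OXX/.XO
ply 2, O at XOX/OXX/..O | (2,0)=-1→XOX/OXX/O.O*; (2,1)=-1→XOX/OXX/.OO
ply 3, X at XOX/OXX/O.O | (2,1)=+1→XOX/OXX/OXO*
ply 4: XOX/OXX/OXO is terminal -1 (O); from XO./OXX/..O depth 7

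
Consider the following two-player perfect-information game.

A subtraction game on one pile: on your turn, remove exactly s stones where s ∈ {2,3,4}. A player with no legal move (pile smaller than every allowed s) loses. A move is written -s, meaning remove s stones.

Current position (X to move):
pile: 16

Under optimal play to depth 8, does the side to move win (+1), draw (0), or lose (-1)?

[16] X move#1: -2:-1/14, -3:+1/13*, -4:+1/12
[13] O move#2: -2:-1/11*, -3:-1/10, -4:-1/9
[11] X move#3: -2:-1/9, -3:-1/8, -4:+1/7*
[7] O move#4: -2:-1/5*, -3:-1/4, -4:-1/3
[5] X move#5: -2:-1/3, -3:-1/2, -4:+1/1*
[1] end (terminal -1, O#6); searched 16 to 8

value(16, X) = +1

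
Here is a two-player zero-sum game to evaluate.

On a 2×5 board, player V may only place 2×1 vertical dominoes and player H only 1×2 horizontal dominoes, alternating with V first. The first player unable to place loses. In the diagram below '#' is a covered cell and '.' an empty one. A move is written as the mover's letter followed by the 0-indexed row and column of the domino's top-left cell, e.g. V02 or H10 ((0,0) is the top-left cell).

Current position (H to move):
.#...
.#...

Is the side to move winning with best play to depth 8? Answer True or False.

p1 H@[.#.../.#...]: H02[.###./.#...]-1* H03[.#.##/.#...]-1 H12[.#.../.###.]-1 H13[.#.../.#.##]-1
p2 V@[.###./.#...]: V00[####./##...]-1 V04[.####/.#..#]+1*
p3 H@[.####/.#..#]: H12[.####/.####]-1*
p4 V@[.####/.####]: V00[#####/#####]+1*
p5 H@[#####/#####] terminal -1; root [.#.../.#...] d8

H winning at [.#.../.#...]: False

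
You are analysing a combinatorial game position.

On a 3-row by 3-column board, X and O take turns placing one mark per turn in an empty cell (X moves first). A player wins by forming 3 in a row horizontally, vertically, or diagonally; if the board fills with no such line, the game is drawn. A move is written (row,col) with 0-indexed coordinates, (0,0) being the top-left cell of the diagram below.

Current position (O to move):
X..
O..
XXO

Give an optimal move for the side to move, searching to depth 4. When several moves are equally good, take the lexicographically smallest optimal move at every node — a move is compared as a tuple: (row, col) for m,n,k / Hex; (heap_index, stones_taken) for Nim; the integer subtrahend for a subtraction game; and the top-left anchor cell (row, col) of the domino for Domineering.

[X../O../XXO] O move#1: (0,1):+0/XO./O../XXO, (0,2):+0/X.O/O../XXO, (1,1):+0/X../OO./XXO, (1,2):+1/X../O.O/XXO*
[X../O.O/XXO] X move#2: (0,1):-1/XX./O.O/XXO*, (0,2):-1/X.X/O.O/XXO, (1,1):-1/X../OXO/XXO
[XX./O.O/XXO] O move#3: (0,2):+1/XXO/O.O/XXO*, (1,1):+1/XX./OOO/XXO
[XXO/O.O/XXO] end (terminal -1, X#4); searched X../O../XXO to 4

O's best at [X../O../XXO]: (1,2)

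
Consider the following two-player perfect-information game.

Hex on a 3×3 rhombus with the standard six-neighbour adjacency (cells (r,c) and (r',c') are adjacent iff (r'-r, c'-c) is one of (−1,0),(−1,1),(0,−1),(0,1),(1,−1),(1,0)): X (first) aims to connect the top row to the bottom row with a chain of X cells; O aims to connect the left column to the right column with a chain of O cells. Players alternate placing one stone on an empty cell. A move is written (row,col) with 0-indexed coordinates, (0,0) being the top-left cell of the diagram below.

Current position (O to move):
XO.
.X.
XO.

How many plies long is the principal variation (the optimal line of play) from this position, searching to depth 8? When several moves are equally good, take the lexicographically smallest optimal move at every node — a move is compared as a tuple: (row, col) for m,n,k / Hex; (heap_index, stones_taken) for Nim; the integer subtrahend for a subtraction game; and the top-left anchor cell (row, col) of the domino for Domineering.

p1 O@[XO./.X./XO.]: (0,2)[XOO/.X./XO.]-1* (1,0)[XO./OX./XO.]-1 (1,2)[XO./.XO/XO.]-1 (2,2)[XO./.X./XOO]-1
p2 X@[XOO/.X./XO.]: (1,0)[XOO/XX./XO.]+1* (1,2)[XOO/.XX/XO.]-1 (2,2)[XOO/.X./XOX]-1
p3 O@[XOO/XX./XO.] terminal -1; root [XO./.X./XO.] d8

PV length from [XO./.X./XO.]: 2 plies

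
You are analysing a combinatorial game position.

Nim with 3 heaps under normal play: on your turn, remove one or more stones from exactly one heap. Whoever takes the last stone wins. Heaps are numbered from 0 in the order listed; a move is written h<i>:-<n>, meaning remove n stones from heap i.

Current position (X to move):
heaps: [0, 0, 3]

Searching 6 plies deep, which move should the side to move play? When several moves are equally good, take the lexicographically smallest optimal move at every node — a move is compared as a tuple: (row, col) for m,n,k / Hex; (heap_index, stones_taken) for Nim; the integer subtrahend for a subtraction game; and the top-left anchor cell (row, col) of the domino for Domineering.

p1 X@[(0,0,3)]: h2:-1[(0,0,2)]-1 h2:-2[(0,0,1)]-1 h2:-3[(0,0,0)]+1*
p2 O@[(0,0,0)] terminal -1; root [(0,0,3)] d6

X's best at [(0,0,3)]: h2:-3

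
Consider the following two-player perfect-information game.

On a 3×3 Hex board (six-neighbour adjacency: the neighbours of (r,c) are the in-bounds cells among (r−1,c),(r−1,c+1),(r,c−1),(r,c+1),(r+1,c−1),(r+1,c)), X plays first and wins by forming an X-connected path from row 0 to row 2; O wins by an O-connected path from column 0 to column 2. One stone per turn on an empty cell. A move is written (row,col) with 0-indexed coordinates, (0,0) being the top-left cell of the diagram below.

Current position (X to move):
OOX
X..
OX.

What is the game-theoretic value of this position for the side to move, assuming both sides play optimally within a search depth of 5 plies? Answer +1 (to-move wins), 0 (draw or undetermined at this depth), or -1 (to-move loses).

p1 X@[OOX/X../OX.]: (1,1)[OOX/XX./OX.]+1* (1,2)[OOX/X.X/OX.]+1 (2,2)[OOX/X../OXX]+1
p2 O@[OOX/XX./OX.] terminal -1; root [OOX/X../OX.] d5

value(OOX/X../OX., X) = +1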